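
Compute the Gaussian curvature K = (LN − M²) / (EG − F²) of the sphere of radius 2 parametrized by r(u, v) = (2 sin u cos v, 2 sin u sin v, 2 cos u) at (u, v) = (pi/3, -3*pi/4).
K = 1/4

Coefficients of the first fundamental form: E = 4, F = 0, G = 4*sin(u)^2.
Coefficients of the second fundamental form: L = -2*sin(u)/Abs(sin(u)), M = 0, N = -2*sin(u)^3/Abs(sin(u)).
Assemble K = (LN − M²)/(EG − F²) = 1/4. At (u, v) = (pi/3, -3*pi/4): K = 1/4.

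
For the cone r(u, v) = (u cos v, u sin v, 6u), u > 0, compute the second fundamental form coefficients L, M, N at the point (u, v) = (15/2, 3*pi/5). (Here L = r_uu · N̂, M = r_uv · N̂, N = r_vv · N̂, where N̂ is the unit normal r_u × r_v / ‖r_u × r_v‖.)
L = 0;  M = 0;  N = 45*sqrt(37)/37

Compute the unit normal N̂(u, v) = (-6*sqrt(37)*u*cos(v)/(37*Abs(u)), -6*sqrt(37)*u*sin(v)/(37*Abs(u)), sqrt(37)*u/(37*Abs(u))), and the second partials r_uu, r_uv, r_vv. Take dot products:
  L(u, v) = r_uu · N̂ = 0,
  M(u, v) = r_uv · N̂ = 0,
  N(u, v) = r_vv · N̂ = 6*sqrt(37)*u^2/(37*Abs(u)).
Evaluating at (u, v) = (15/2, 3*pi/5):
  L = 0, M = 0, N = 45*sqrt(37)/37.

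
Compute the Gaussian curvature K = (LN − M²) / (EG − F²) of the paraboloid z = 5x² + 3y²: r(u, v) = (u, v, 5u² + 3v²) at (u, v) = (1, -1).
K = 60/18769

Coefficients of the first fundamental form: E = 100*u^2 + 1, F = 60*u*v, G = 36*v^2 + 1.
Coefficients of the second fundamental form: L = 10/sqrt(100*u^2 + 36*v^2 + 1), M = 0, N = 6/sqrt(100*u^2 + 36*v^2 + 1).
Assemble K = (LN − M²)/(EG − F²) = 60/(10000*u^4 + 7200*u^2*v^2 + 200*u^2 + 1296*v^4 + 72*v^2 + 1). At (u, v) = (1, -1): K = 60/18769.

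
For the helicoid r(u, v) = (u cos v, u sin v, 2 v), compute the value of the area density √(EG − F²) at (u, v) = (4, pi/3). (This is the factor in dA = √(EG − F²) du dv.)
√(EG − F²)|_{(4, pi/3)} = 2*sqrt(5)

E = 1, F = 0, G = u^2 + 4, so EG − F² = u^2 + 4. Taking the positive square root: √(EG − F²) = sqrt(u^2 + 4). At (u, v) = (4, pi/3): 2*sqrt(5).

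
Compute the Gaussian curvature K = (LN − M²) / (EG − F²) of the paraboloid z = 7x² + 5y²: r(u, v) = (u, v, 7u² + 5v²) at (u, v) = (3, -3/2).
K = 7/198005

Coefficients of the first fundamental form: E = 196*u^2 + 1, F = 140*u*v, G = 100*v^2 + 1.
Coefficients of the second fundamental form: L = 14/sqrt(196*u^2 + 100*v^2 + 1), M = 0, N = 10/sqrt(196*u^2 + 100*v^2 + 1).
Assemble K = (LN − M²)/(EG − F²) = 140/(38416*u^4 + 39200*u^2*v^2 + 392*u^2 + 10000*v^4 + 200*v^2 + 1). At (u, v) = (3, -3/2): K = 7/198005.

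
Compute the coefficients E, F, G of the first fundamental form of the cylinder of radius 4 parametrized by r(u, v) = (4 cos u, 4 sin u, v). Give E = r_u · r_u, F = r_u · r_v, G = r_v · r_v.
E = 16;  F = 0;  G = 1

Compute partials: r_u = (-4*sin(u), 4*cos(u), 0), r_v = (0, 0, 1). Then
  E = r_u · r_u = 16,
  F = r_u · r_v = 0,
  G = r_v · r_v = 1.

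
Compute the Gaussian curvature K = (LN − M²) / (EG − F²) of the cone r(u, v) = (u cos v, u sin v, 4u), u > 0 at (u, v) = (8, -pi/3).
K = 0

Coefficients of the first fundamental form: E = 17, F = 0, G = u^2.
Coefficients of the second fundamental form: L = 0, M = 0, N = 4*sqrt(17)*u^2/(17*Abs(u)).
Assemble K = (LN − M²)/(EG − F²) = 0. At (u, v) = (8, -pi/3): K = 0.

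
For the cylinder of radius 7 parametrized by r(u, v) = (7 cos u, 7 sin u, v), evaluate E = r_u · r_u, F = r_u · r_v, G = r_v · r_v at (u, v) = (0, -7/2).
E = 49;  F = 0;  G = 1

Partials: r_u = (-7*sin(u), 7*cos(u), 0), r_v = (0, 0, 1). As functions of (u, v):
  E = r_u · r_u = 49,
  F = r_u · r_v = 0,
  G = r_v · r_v = 1.
Evaluating at (u, v) = (0, -7/2): E = 49, F = 0, G = 1.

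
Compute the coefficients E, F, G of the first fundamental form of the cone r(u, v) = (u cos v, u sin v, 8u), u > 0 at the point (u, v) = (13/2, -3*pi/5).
E = 65;  F = 0;  G = 169/4

Partials: r_u = (cos(v), sin(v), 8), r_v = (-u*sin(v), u*cos(v), 0). As functions of (u, v):
  E = r_u · r_u = 65,
  F = r_u · r_v = 0,
  G = r_v · r_v = u^2.
Evaluating at (u, v) = (13/2, -3*pi/5): E = 65, F = 0, G = 169/4.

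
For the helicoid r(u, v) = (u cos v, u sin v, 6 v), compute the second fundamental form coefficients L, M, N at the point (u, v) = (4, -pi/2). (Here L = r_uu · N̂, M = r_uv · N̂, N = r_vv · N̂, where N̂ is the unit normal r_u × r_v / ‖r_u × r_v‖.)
L = 0;  M = -3*sqrt(13)/13;  N = 0

Compute the unit normal N̂(u, v) = (6*sin(v)/sqrt(u^2 + 36), -6*cos(v)/sqrt(u^2 + 36), u/sqrt(u^2 + 36)), and the second partials r_uu, r_uv, r_vv. Take dot products:
  L(u, v) = r_uu · N̂ = 0,
  M(u, v) = r_uv · N̂ = -6/sqrt(u^2 + 36),
  N(u, v) = r_vv · N̂ = 0.
Evaluating at (u, v) = (4, -pi/2):
  L = 0, M = -3*sqrt(13)/13, N = 0.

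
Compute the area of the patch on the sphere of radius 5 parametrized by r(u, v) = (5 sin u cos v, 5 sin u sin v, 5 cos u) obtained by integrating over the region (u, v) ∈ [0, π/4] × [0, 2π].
Area = 25*pi*(2 - sqrt(2))

Area = ∫∫ √(EG − F²) du dv with √(EG − F²) = 25*Abs(sin(u)). Integrating over [0, π/4] × [0, 2π] gives 25*pi*(2 - sqrt(2)).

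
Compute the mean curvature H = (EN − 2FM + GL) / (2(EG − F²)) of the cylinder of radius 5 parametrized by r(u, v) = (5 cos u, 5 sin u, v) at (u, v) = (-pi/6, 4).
H = -1/10

With E = 25, F = 0, G = 1, L = -5, M = 0, N = 0, assemble
  H = (EN − 2FM + GL) / (2(EG − F²)) = -1/10.
At (u, v) = (-pi/6, 4): H = -1/10.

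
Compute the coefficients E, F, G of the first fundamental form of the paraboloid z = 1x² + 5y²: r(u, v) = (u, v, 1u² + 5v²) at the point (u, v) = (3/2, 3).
E = 10;  F = 90;  G = 901

Partials: r_u = (1, 0, 2*u), r_v = (0, 1, 10*v). As functions of (u, v):
  E = r_u · r_u = 4*u^2 + 1,
  F = r_u · r_v = 20*u*v,
  G = r_v · r_v = 100*v^2 + 1.
Evaluating at (u, v) = (3/2, 3): E = 10, F = 90, G = 901.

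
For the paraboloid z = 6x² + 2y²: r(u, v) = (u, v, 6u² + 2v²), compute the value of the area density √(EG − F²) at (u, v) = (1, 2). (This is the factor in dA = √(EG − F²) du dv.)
√(EG − F²)|_{(1, 2)} = sqrt(209)

E = 144*u^2 + 1, F = 48*u*v, G = 16*v^2 + 1, so EG − F² = 144*u^2 + 16*v^2 + 1. Taking the positive square root: √(EG − F²) = sqrt(144*u^2 + 16*v^2 + 1). At (u, v) = (1, 2): sqrt(209).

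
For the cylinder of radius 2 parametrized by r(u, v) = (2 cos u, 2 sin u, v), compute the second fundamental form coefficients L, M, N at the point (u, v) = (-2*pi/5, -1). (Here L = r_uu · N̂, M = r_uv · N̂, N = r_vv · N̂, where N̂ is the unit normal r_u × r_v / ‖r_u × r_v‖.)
L = -2;  M = 0;  N = 0

Compute the unit normal N̂(u, v) = (cos(u), sin(u), 0), and the second partials r_uu, r_uv, r_vv. Take dot products:
  L(u, v) = r_uu · N̂ = -2,
  M(u, v) = r_uv · N̂ = 0,
  N(u, v) = r_vv · N̂ = 0.
Evaluating at (u, v) = (-2*pi/5, -1):
  L = -2, M = 0, N = 0.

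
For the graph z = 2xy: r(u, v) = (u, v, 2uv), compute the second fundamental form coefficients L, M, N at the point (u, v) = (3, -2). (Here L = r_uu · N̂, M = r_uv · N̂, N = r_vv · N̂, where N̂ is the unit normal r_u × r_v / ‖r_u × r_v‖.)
L = 0;  M = 2*sqrt(53)/53;  N = 0

Compute the unit normal N̂(u, v) = (-2*v/sqrt(4*u^2 + 4*v^2 + 1), -2*u/sqrt(4*u^2 + 4*v^2 + 1), 1/sqrt(4*u^2 + 4*v^2 + 1)), and the second partials r_uu, r_uv, r_vv. Take dot products:
  L(u, v) = r_uu · N̂ = 0,
  M(u, v) = r_uv · N̂ = 2/sqrt(4*u^2 + 4*v^2 + 1),
  N(u, v) = r_vv · N̂ = 0.
Evaluating at (u, v) = (3, -2):
  L = 0, M = 2*sqrt(53)/53, N = 0.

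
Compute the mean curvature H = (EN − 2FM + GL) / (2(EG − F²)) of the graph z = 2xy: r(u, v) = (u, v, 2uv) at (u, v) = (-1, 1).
H = 8/27

With E = 4*v^2 + 1, F = 4*u*v, G = 4*u^2 + 1, L = 0, M = 2/sqrt(4*u^2 + 4*v^2 + 1), N = 0, assemble
  H = (EN − 2FM + GL) / (2(EG − F²)) = -8*u*v/(4*u^2 + 4*v^2 + 1)^(3/2).
At (u, v) = (-1, 1): H = 8/27.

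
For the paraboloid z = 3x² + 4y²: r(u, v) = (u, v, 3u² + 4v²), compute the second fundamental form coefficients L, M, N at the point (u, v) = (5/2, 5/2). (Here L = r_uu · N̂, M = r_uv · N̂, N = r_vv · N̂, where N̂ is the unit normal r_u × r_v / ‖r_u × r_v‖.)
L = 3*sqrt(626)/313;  M = 0;  N = 4*sqrt(626)/313

Compute the unit normal N̂(u, v) = (-6*u/sqrt(36*u^2 + 64*v^2 + 1), -8*v/sqrt(36*u^2 + 64*v^2 + 1), 1/sqrt(36*u^2 + 64*v^2 + 1)), and the second partials r_uu, r_uv, r_vv. Take dot products:
  L(u, v) = r_uu · N̂ = 6/sqrt(36*u^2 + 64*v^2 + 1),
  M(u, v) = r_uv · N̂ = 0,
  N(u, v) = r_vv · N̂ = 8/sqrt(36*u^2 + 64*v^2 + 1).
Evaluating at (u, v) = (5/2, 5/2):
  L = 3*sqrt(626)/313, M = 0, N = 4*sqrt(626)/313.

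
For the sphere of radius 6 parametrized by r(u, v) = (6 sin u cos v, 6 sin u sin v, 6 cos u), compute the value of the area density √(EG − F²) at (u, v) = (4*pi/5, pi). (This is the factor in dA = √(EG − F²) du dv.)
√(EG − F²)|_{(4*pi/5, pi)} = 9*sqrt(10 - 2*sqrt(5))

E = 36, F = 0, G = 36*sin(u)^2, so EG − F² = 1296*sin(u)^2. Taking the positive square root: √(EG − F²) = 36*Abs(sin(u)). At (u, v) = (4*pi/5, pi): 9*sqrt(10 - 2*sqrt(5)).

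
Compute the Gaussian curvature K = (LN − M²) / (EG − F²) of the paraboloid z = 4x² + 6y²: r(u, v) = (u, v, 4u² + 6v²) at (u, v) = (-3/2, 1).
K = 96/83521

Coefficients of the first fundamental form: E = 64*u^2 + 1, F = 96*u*v, G = 144*v^2 + 1.
Coefficients of the second fundamental form: L = 8/sqrt(64*u^2 + 144*v^2 + 1), M = 0, N = 12/sqrt(64*u^2 + 144*v^2 + 1).
Assemble K = (LN − M²)/(EG − F²) = 96/(4096*u^4 + 18432*u^2*v^2 + 128*u^2 + 20736*v^4 + 288*v^2 + 1). At (u, v) = (-3/2, 1): K = 96/83521.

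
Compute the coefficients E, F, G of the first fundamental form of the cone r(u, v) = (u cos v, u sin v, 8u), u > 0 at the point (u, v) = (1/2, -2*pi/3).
E = 65;  F = 0;  G = 1/4

Partials: r_u = (cos(v), sin(v), 8), r_v = (-u*sin(v), u*cos(v), 0). As functions of (u, v):
  E = r_u · r_u = 65,
  F = r_u · r_v = 0,
  G = r_v · r_v = u^2.
Evaluating at (u, v) = (1/2, -2*pi/3): E = 65, F = 0, G = 1/4.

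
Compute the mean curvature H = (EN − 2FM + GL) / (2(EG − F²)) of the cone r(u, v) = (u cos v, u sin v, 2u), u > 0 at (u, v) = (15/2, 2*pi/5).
H = 2*sqrt(5)/75

With E = 5, F = 0, G = u^2, L = 0, M = 0, N = 2*sqrt(5)*u^2/(5*Abs(u)), assemble
  H = (EN − 2FM + GL) / (2(EG − F²)) = sqrt(5)/(5*Abs(u)).
At (u, v) = (15/2, 2*pi/5): H = 2*sqrt(5)/75.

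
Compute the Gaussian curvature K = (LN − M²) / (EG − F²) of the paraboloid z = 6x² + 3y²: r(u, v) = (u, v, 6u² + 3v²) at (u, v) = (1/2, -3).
K = 72/130321

Coefficients of the first fundamental form: E = 144*u^2 + 1, F = 72*u*v, G = 36*v^2 + 1.
Coefficients of the second fundamental form: L = 12/sqrt(144*u^2 + 36*v^2 + 1), M = 0, N = 6/sqrt(144*u^2 + 36*v^2 + 1).
Assemble K = (LN − M²)/(EG − F²) = 72/(20736*u^4 + 10368*u^2*v^2 + 288*u^2 + 1296*v^4 + 72*v^2 + 1). At (u, v) = (1/2, -3): K = 72/130321.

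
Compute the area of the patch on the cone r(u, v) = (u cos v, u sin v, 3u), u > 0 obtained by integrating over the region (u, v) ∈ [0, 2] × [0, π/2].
Area = sqrt(10)*pi

Area = ∫∫ √(EG − F²) du dv with √(EG − F²) = sqrt(10)*Abs(u). Integrating over [0, 2] × [0, π/2] gives sqrt(10)*pi.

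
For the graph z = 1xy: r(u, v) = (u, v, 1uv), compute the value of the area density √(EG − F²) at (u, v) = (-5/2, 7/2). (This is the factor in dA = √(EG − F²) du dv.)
√(EG − F²)|_{(-5/2, 7/2)} = sqrt(78)/2

E = v^2 + 1, F = u*v, G = u^2 + 1, so EG − F² = u^2 + v^2 + 1. Taking the positive square root: √(EG − F²) = sqrt(u^2 + v^2 + 1). At (u, v) = (-5/2, 7/2): sqrt(78)/2.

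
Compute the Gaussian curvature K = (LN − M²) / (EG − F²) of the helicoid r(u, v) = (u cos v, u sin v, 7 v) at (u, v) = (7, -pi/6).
K = -1/196

Coefficients of the first fundamental form: E = 1, F = 0, G = u^2 + 49.
Coefficients of the second fundamental form: L = 0, M = -7/sqrt(u^2 + 49), N = 0.
Assemble K = (LN − M²)/(EG − F²) = -49/(u^2 + 49)^2. At (u, v) = (7, -pi/6): K = -1/196.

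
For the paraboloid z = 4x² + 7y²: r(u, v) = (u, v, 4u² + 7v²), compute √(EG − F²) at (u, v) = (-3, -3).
√(EG − F²)|_{(-3, -3)} = sqrt(2341)

E = 64*u^2 + 1, F = 112*u*v, G = 196*v^2 + 1; EG − F² = 64*u^2 + 196*v^2 + 1; √(EG − F²) = sqrt(64*u^2 + 196*v^2 + 1). At the given point: sqrt(2341).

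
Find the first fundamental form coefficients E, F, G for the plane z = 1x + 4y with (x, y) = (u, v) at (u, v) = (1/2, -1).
E = 2;  F = 4;  G = 17

Partials: r_u = (1, 0, 1), r_v = (0, 1, 4). As functions of (u, v):
  E = r_u · r_u = 2,
  F = r_u · r_v = 4,
  G = r_v · r_v = 17.
Evaluating at (u, v) = (1/2, -1): E = 2, F = 4, G = 17.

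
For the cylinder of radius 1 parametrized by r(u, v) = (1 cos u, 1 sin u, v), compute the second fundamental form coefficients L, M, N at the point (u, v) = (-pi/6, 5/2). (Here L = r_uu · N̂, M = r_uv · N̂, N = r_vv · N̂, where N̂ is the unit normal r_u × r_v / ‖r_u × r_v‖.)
L = -1;  M = 0;  N = 0

Compute the unit normal N̂(u, v) = (cos(u), sin(u), 0), and the second partials r_uu, r_uv, r_vv. Take dot products:
  L(u, v) = r_uu · N̂ = -1,
  M(u, v) = r_uv · N̂ = 0,
  N(u, v) = r_vv · N̂ = 0.
Evaluating at (u, v) = (-pi/6, 5/2):
  L = -1, M = 0, N = 0.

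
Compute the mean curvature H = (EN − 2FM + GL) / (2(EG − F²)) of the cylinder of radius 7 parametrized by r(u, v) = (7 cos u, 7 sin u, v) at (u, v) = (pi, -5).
H = -1/14

With E = 49, F = 0, G = 1, L = -7, M = 0, N = 0, assemble
  H = (EN − 2FM + GL) / (2(EG − F²)) = -1/14.
At (u, v) = (pi, -5): H = -1/14.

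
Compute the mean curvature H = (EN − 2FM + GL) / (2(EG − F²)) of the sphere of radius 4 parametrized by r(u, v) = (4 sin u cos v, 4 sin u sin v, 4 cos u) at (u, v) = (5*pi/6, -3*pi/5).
H = -1/4

With E = 16, F = 0, G = 16*sin(u)^2, L = -4*sin(u)/Abs(sin(u)), M = 0, N = -4*sin(u)^3/Abs(sin(u)), assemble
  H = (EN − 2FM + GL) / (2(EG − F²)) = -sin(u)/(4*Abs(sin(u))).
At (u, v) = (5*pi/6, -3*pi/5): H = -1/4.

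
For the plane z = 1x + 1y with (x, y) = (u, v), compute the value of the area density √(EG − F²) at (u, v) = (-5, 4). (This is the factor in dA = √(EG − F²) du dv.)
√(EG − F²)|_{(-5, 4)} = sqrt(3)

E = 2, F = 1, G = 2, so EG − F² = 3. Taking the positive square root: √(EG − F²) = sqrt(3). At (u, v) = (-5, 4): sqrt(3).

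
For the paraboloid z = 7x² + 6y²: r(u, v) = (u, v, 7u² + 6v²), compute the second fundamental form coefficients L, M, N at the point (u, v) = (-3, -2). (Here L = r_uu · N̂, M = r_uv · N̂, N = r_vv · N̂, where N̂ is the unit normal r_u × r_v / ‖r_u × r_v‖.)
L = 14*sqrt(2341)/2341;  M = 0;  N = 12*sqrt(2341)/2341

Compute the unit normal N̂(u, v) = (-14*u/sqrt(196*u^2 + 144*v^2 + 1), -12*v/sqrt(196*u^2 + 144*v^2 + 1), 1/sqrt(196*u^2 + 144*v^2 + 1)), and the second partials r_uu, r_uv, r_vv. Take dot products:
  L(u, v) = r_uu · N̂ = 14/sqrt(196*u^2 + 144*v^2 + 1),
  M(u, v) = r_uv · N̂ = 0,
  N(u, v) = r_vv · N̂ = 12/sqrt(196*u^2 + 144*v^2 + 1).
Evaluating at (u, v) = (-3, -2):
  L = 14*sqrt(2341)/2341, M = 0, N = 12*sqrt(2341)/2341.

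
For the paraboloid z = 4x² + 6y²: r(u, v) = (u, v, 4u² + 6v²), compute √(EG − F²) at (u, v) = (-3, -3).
√(EG − F²)|_{(-3, -3)} = sqrt(1873)

E = 64*u^2 + 1, F = 96*u*v, G = 144*v^2 + 1; EG − F² = 64*u^2 + 144*v^2 + 1; √(EG − F²) = sqrt(64*u^2 + 144*v^2 + 1). At the given point: sqrt(1873).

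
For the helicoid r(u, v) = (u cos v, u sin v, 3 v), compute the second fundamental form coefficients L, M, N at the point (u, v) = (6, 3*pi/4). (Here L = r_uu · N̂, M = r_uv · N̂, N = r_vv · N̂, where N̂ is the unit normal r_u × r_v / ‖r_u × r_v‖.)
L = 0;  M = -sqrt(5)/5;  N = 0

Compute the unit normal N̂(u, v) = (3*sin(v)/sqrt(u^2 + 9), -3*cos(v)/sqrt(u^2 + 9), u/sqrt(u^2 + 9)), and the second partials r_uu, r_uv, r_vv. Take dot products:
  L(u, v) = r_uu · N̂ = 0,
  M(u, v) = r_uv · N̂ = -3/sqrt(u^2 + 9),
  N(u, v) = r_vv · N̂ = 0.
Evaluating at (u, v) = (6, 3*pi/4):
  L = 0, M = -sqrt(5)/5, N = 0.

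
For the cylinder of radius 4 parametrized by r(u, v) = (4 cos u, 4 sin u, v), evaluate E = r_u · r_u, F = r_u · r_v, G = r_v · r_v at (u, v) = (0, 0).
E = 16;  F = 0;  G = 1

Partials: r_u = (-4*sin(u), 4*cos(u), 0), r_v = (0, 0, 1). As functions of (u, v):
  E = r_u · r_u = 16,
  F = r_u · r_v = 0,
  G = r_v · r_v = 1.
Evaluating at (u, v) = (0, 0): E = 16, F = 0, G = 1.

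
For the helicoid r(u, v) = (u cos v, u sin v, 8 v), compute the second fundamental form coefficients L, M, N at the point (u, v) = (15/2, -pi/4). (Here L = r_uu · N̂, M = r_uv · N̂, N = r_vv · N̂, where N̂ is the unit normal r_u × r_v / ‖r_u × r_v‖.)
L = 0;  M = -16*sqrt(481)/481;  N = 0

Compute the unit normal N̂(u, v) = (8*sin(v)/sqrt(u^2 + 64), -8*cos(v)/sqrt(u^2 + 64), u/sqrt(u^2 + 64)), and the second partials r_uu, r_uv, r_vv. Take dot products:
  L(u, v) = r_uu · N̂ = 0,
  M(u, v) = r_uv · N̂ = -8/sqrt(u^2 + 64),
  N(u, v) = r_vv · N̂ = 0.
Evaluating at (u, v) = (15/2, -pi/4):
  L = 0, M = -16*sqrt(481)/481, N = 0.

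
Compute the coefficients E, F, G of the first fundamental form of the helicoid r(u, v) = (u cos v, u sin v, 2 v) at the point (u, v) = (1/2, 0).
E = 1;  F = 0;  G = 17/4

Partials: r_u = (cos(v), sin(v), 0), r_v = (-u*sin(v), u*cos(v), 2). As functions of (u, v):
  E = r_u · r_u = 1,
  F = r_u · r_v = 0,
  G = r_v · r_v = u^2 + 4.
Evaluating at (u, v) = (1/2, 0): E = 1, F = 0, G = 17/4.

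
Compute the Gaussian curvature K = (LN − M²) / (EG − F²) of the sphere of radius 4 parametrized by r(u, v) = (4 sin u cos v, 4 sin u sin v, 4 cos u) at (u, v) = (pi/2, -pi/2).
K = 1/16

Coefficients of the first fundamental form: E = 16, F = 0, G = 16*sin(u)^2.
Coefficients of the second fundamental form: L = -4*sin(u)/Abs(sin(u)), M = 0, N = -4*sin(u)^3/Abs(sin(u)).
Assemble K = (LN − M²)/(EG − F²) = 1/16. At (u, v) = (pi/2, -pi/2): K = 1/16.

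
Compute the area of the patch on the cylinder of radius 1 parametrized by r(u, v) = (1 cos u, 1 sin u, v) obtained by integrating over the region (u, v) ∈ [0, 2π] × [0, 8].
Area = 16*pi

Area = ∫∫ √(EG − F²) du dv with √(EG − F²) = 1. Integrating over [0, 2π] × [0, 8] gives 16*pi.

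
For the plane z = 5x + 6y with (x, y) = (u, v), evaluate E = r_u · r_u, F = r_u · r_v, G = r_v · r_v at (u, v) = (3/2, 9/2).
E = 26;  F = 30;  G = 37

Partials: r_u = (1, 0, 5), r_v = (0, 1, 6). As functions of (u, v):
  E = r_u · r_u = 26,
  F = r_u · r_v = 30,
  G = r_v · r_v = 37.
Evaluating at (u, v) = (3/2, 9/2): E = 26, F = 30, G = 37.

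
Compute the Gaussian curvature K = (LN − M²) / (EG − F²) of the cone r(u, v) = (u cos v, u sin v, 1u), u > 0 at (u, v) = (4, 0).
K = 0

Coefficients of the first fundamental form: E = 2, F = 0, G = u^2.
Coefficients of the second fundamental form: L = 0, M = 0, N = sqrt(2)*u^2/(2*Abs(u)).
Assemble K = (LN − M²)/(EG − F²) = 0. At (u, v) = (4, 0): K = 0.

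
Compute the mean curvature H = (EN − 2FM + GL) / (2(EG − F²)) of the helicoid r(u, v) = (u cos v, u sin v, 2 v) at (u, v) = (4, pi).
H = 0

With E = 1, F = 0, G = u^2 + 4, L = 0, M = -2/sqrt(u^2 + 4), N = 0, assemble
  H = (EN − 2FM + GL) / (2(EG − F²)) = 0.
At (u, v) = (4, pi): H = 0.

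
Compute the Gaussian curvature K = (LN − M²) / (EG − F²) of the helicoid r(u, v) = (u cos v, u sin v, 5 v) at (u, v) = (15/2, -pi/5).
K = -16/4225

Coefficients of the first fundamental form: E = 1, F = 0, G = u^2 + 25.
Coefficients of the second fundamental form: L = 0, M = -5/sqrt(u^2 + 25), N = 0.
Assemble K = (LN − M²)/(EG − F²) = -25/(u^2 + 25)^2. At (u, v) = (15/2, -pi/5): K = -16/4225.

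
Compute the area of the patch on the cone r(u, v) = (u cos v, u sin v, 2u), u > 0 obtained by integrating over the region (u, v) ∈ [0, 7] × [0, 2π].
Area = 49*sqrt(5)*pi

Area = ∫∫ √(EG − F²) du dv with √(EG − F²) = sqrt(5)*Abs(u). Integrating over [0, 7] × [0, 2π] gives 49*sqrt(5)*pi.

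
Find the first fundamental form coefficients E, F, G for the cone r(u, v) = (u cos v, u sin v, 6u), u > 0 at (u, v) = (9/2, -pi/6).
E = 37;  F = 0;  G = 81/4

Partials: r_u = (cos(v), sin(v), 6), r_v = (-u*sin(v), u*cos(v), 0). As functions of (u, v):
  E = r_u · r_u = 37,
  F = r_u · r_v = 0,
  G = r_v · r_v = u^2.
Evaluating at (u, v) = (9/2, -pi/6): E = 37, F = 0, G = 81/4.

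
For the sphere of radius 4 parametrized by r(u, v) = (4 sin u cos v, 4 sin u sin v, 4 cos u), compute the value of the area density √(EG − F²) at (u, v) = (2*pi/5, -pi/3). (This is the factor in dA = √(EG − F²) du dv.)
√(EG − F²)|_{(2*pi/5, -pi/3)} = 4*sqrt(2*sqrt(5) + 10)

E = 16, F = 0, G = 16*sin(u)^2, so EG − F² = 256*sin(u)^2. Taking the positive square root: √(EG − F²) = 16*Abs(sin(u)). At (u, v) = (2*pi/5, -pi/3): 4*sqrt(2*sqrt(5) + 10).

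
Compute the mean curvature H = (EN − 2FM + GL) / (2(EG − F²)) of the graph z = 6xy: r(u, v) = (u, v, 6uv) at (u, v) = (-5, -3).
H = -648/8575

With E = 36*v^2 + 1, F = 36*u*v, G = 36*u^2 + 1, L = 0, M = 6/sqrt(36*u^2 + 36*v^2 + 1), N = 0, assemble
  H = (EN − 2FM + GL) / (2(EG − F²)) = -216*u*v/(36*u^2 + 36*v^2 + 1)^(3/2).
At (u, v) = (-5, -3): H = -648/8575.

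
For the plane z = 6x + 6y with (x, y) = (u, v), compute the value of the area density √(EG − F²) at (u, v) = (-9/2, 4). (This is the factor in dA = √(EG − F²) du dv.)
√(EG − F²)|_{(-9/2, 4)} = sqrt(73)

E = 37, F = 36, G = 37, so EG − F² = 73. Taking the positive square root: √(EG − F²) = sqrt(73). At (u, v) = (-9/2, 4): sqrt(73).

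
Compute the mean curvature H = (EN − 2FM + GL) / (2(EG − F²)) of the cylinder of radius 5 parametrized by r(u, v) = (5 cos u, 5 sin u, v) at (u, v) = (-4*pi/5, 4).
H = -1/10

With E = 25, F = 0, G = 1, L = -5, M = 0, N = 0, assemble
  H = (EN − 2FM + GL) / (2(EG − F²)) = -1/10.
At (u, v) = (-4*pi/5, 4): H = -1/10.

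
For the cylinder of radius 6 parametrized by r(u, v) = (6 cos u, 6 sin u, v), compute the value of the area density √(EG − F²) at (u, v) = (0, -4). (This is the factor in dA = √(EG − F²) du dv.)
√(EG − F²)|_{(0, -4)} = 6

E = 36, F = 0, G = 1, so EG − F² = 36. Taking the positive square root: √(EG − F²) = 6. At (u, v) = (0, -4): 6.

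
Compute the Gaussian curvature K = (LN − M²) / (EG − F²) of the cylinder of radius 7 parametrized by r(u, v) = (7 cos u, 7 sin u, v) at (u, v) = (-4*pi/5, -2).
K = 0

Coefficients of the first fundamental form: E = 49, F = 0, G = 1.
Coefficients of the second fundamental form: L = -7, M = 0, N = 0.
Assemble K = (LN − M²)/(EG − F²) = 0. At (u, v) = (-4*pi/5, -2): K = 0.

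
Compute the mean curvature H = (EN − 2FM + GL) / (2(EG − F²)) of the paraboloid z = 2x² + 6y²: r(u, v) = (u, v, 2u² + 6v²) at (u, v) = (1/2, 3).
H = 2624*sqrt(1301)/1692601

With E = 16*u^2 + 1, F = 48*u*v, G = 144*v^2 + 1, L = 4/sqrt(16*u^2 + 144*v^2 + 1), M = 0, N = 12/sqrt(16*u^2 + 144*v^2 + 1), assemble
  H = (EN − 2FM + GL) / (2(EG − F²)) = 8*(12*u^2 + 36*v^2 + 1)/(16*u^2 + 144*v^2 + 1)^(3/2).
At (u, v) = (1/2, 3): H = 2624*sqrt(1301)/1692601.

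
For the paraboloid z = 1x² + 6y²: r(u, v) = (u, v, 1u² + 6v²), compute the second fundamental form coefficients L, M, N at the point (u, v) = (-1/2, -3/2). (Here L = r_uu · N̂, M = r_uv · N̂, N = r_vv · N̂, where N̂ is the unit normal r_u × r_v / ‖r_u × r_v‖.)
L = sqrt(326)/163;  M = 0;  N = 6*sqrt(326)/163

Compute the unit normal N̂(u, v) = (-2*u/sqrt(4*u^2 + 144*v^2 + 1), -12*v/sqrt(4*u^2 + 144*v^2 + 1), 1/sqrt(4*u^2 + 144*v^2 + 1)), and the second partials r_uu, r_uv, r_vv. Take dot products:
  L(u, v) = r_uu · N̂ = 2/sqrt(4*u^2 + 144*v^2 + 1),
  M(u, v) = r_uv · N̂ = 0,
  N(u, v) = r_vv · N̂ = 12/sqrt(4*u^2 + 144*v^2 + 1).
Evaluating at (u, v) = (-1/2, -3/2):
  L = sqrt(326)/163, M = 0, N = 6*sqrt(326)/163.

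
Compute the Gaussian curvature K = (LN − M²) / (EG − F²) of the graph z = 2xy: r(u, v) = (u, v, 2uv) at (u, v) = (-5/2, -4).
K = -1/2025

Coefficients of the first fundamental form: E = 4*v^2 + 1, F = 4*u*v, G = 4*u^2 + 1.
Coefficients of the second fundamental form: L = 0, M = 2/sqrt(4*u^2 + 4*v^2 + 1), N = 0.
Assemble K = (LN − M²)/(EG − F²) = -4/(16*u^4 + 32*u^2*v^2 + 8*u^2 + 16*v^4 + 8*v^2 + 1). At (u, v) = (-5/2, -4): K = -1/2025.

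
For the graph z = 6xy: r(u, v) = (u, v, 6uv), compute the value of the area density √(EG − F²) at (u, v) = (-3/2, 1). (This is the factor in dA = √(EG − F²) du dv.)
√(EG − F²)|_{(-3/2, 1)} = sqrt(118)

E = 36*v^2 + 1, F = 36*u*v, G = 36*u^2 + 1, so EG − F² = 36*u^2 + 36*v^2 + 1. Taking the positive square root: √(EG − F²) = sqrt(36*u^2 + 36*v^2 + 1). At (u, v) = (-3/2, 1): sqrt(118).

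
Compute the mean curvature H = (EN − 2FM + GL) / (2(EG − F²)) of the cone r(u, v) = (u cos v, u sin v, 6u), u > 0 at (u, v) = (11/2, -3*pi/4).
H = 6*sqrt(37)/407

With E = 37, F = 0, G = u^2, L = 0, M = 0, N = 6*sqrt(37)*u^2/(37*Abs(u)), assemble
  H = (EN − 2FM + GL) / (2(EG − F²)) = 3*sqrt(37)/(37*Abs(u)).
At (u, v) = (11/2, -3*pi/4): H = 6*sqrt(37)/407.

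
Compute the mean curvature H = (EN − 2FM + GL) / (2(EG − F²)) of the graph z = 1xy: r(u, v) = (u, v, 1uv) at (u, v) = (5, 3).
H = -3*sqrt(35)/245

With E = v^2 + 1, F = u*v, G = u^2 + 1, L = 0, M = 1/sqrt(u^2 + v^2 + 1), N = 0, assemble
  H = (EN − 2FM + GL) / (2(EG − F²)) = -u*v/(u^2 + v^2 + 1)^(3/2).
At (u, v) = (5, 3): H = -3*sqrt(35)/245.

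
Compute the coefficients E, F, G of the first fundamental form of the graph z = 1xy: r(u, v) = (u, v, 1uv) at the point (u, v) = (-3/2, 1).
E = 2;  F = -3/2;  G = 13/4

Partials: r_u = (1, 0, v), r_v = (0, 1, u). As functions of (u, v):
  E = r_u · r_u = v^2 + 1,
  F = r_u · r_v = u*v,
  G = r_v · r_v = u^2 + 1.
Evaluating at (u, v) = (-3/2, 1): E = 2, F = -3/2, G = 13/4.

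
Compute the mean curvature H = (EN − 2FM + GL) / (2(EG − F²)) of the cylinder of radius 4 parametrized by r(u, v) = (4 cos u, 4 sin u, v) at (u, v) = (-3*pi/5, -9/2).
H = -1/8

With E = 16, F = 0, G = 1, L = -4, M = 0, N = 0, assemble
  H = (EN − 2FM + GL) / (2(EG − F²)) = -1/8.
At (u, v) = (-3*pi/5, -9/2): H = -1/8.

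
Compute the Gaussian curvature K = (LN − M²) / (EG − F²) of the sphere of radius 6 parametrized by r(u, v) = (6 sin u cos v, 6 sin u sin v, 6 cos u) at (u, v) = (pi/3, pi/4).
K = 1/36

Coefficients of the first fundamental form: E = 36, F = 0, G = 36*sin(u)^2.
Coefficients of the second fundamental form: L = -6*sin(u)/Abs(sin(u)), M = 0, N = -6*sin(u)^3/Abs(sin(u)).
Assemble K = (LN − M²)/(EG − F²) = 1/36. At (u, v) = (pi/3, pi/4): K = 1/36.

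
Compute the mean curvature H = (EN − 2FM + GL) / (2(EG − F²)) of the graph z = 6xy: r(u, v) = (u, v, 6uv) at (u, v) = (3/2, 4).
H = -324*sqrt(658)/108241

With E = 36*v^2 + 1, F = 36*u*v, G = 36*u^2 + 1, L = 0, M = 6/sqrt(36*u^2 + 36*v^2 + 1), N = 0, assemble
  H = (EN − 2FM + GL) / (2(EG − F²)) = -216*u*v/(36*u^2 + 36*v^2 + 1)^(3/2).
At (u, v) = (3/2, 4): H = -324*sqrt(658)/108241.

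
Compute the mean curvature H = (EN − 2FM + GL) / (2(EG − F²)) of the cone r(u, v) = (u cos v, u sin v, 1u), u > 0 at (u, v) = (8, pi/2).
H = sqrt(2)/32

With E = 2, F = 0, G = u^2, L = 0, M = 0, N = sqrt(2)*u^2/(2*Abs(u)), assemble
  H = (EN − 2FM + GL) / (2(EG − F²)) = sqrt(2)/(4*Abs(u)).
At (u, v) = (8, pi/2): H = sqrt(2)/32.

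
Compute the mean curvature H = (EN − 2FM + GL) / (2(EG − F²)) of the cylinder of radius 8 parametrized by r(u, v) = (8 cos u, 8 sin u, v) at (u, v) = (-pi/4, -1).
H = -1/16

With E = 64, F = 0, G = 1, L = -8, M = 0, N = 0, assemble
  H = (EN − 2FM + GL) / (2(EG − F²)) = -1/16.
At (u, v) = (-pi/4, -1): H = -1/16.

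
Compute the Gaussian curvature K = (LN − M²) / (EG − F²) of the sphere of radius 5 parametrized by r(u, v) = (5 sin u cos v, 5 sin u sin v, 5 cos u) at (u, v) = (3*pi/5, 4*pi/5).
K = 1/25

Coefficients of the first fundamental form: E = 25, F = 0, G = 25*sin(u)^2.
Coefficients of the second fundamental form: L = -5*sin(u)/Abs(sin(u)), M = 0, N = -5*sin(u)^3/Abs(sin(u)).
Assemble K = (LN − M²)/(EG − F²) = 1/25. At (u, v) = (3*pi/5, 4*pi/5): K = 1/25.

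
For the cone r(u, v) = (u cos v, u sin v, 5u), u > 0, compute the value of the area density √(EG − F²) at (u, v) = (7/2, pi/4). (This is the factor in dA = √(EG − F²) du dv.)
√(EG − F²)|_{(7/2, pi/4)} = 7*sqrt(26)/2

E = 26, F = 0, G = u^2, so EG − F² = 26*u^2. Taking the positive square root: √(EG − F²) = sqrt(26)*Abs(u). At (u, v) = (7/2, pi/4): 7*sqrt(26)/2.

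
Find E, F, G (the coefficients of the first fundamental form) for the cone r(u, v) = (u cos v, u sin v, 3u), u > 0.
E = 10;  F = 0;  G = u^2

Compute partials: r_u = (cos(v), sin(v), 3), r_v = (-u*sin(v), u*cos(v), 0). Then
  E = r_u · r_u = 10,
  F = r_u · r_v = 0,
  G = r_v · r_v = u^2.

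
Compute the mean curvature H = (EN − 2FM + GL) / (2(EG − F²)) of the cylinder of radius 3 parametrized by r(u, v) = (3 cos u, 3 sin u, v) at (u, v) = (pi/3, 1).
H = -1/6

With E = 9, F = 0, G = 1, L = -3, M = 0, N = 0, assemble
  H = (EN − 2FM + GL) / (2(EG − F²)) = -1/6.
At (u, v) = (pi/3, 1): H = -1/6.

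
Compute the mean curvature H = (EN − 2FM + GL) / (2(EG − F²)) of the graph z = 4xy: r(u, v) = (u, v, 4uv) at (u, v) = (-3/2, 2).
H = 192*sqrt(101)/10201

With E = 16*v^2 + 1, F = 16*u*v, G = 16*u^2 + 1, L = 0, M = 4/sqrt(16*u^2 + 16*v^2 + 1), N = 0, assemble
  H = (EN − 2FM + GL) / (2(EG − F²)) = -64*u*v/(16*u^2 + 16*v^2 + 1)^(3/2).
At (u, v) = (-3/2, 2): H = 192*sqrt(101)/10201.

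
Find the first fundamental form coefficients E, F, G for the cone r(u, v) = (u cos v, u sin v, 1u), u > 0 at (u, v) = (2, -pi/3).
E = 2;  F = 0;  G = 4

Partials: r_u = (cos(v), sin(v), 1), r_v = (-u*sin(v), u*cos(v), 0). As functions of (u, v):
  E = r_u · r_u = 2,
  F = r_u · r_v = 0,
  G = r_v · r_v = u^2.
Evaluating at (u, v) = (2, -pi/3): E = 2, F = 0, G = 4.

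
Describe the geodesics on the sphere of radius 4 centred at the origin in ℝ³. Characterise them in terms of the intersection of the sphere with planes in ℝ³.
Geodesics on the sphere of radius 4 are great circles — circles of radius 4 obtained as the intersection of the sphere with planes through the origin (the centre of the sphere).

A curve α(t) of nonzero constant speed on the sphere of radius 4 is a geodesic iff its acceleration α̈ is everywhere normal to the surface, i.e. parallel to the radial vector α(t). Then d/dt(α × α̇) = α̇ × α̇ + α × α̈ = 0, so α × α̇ is a constant vector n ≠ 0 and α(t) · n = 0 for all t: α lies in the plane through the origin with normal n. The intersection of that plane with the sphere is a circle of radius 4 (a great circle). Conversely, a great circle traversed at constant speed has centripetal acceleration pointing at the origin, hence normal to the sphere, so every great circle is a geodesic.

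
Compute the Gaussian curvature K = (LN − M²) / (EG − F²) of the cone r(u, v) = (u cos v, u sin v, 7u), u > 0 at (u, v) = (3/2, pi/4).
K = 0

Coefficients of the first fundamental form: E = 50, F = 0, G = u^2.
Coefficients of the second fundamental form: L = 0, M = 0, N = 7*sqrt(2)*u^2/(10*Abs(u)).
Assemble K = (LN − M²)/(EG − F²) = 0. At (u, v) = (3/2, pi/4): K = 0.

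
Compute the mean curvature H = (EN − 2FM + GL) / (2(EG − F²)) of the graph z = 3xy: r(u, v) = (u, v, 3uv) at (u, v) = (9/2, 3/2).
H = -729*sqrt(814)/331298

With E = 9*v^2 + 1, F = 9*u*v, G = 9*u^2 + 1, L = 0, M = 3/sqrt(9*u^2 + 9*v^2 + 1), N = 0, assemble
  H = (EN − 2FM + GL) / (2(EG − F²)) = -27*u*v/(9*u^2 + 9*v^2 + 1)^(3/2).
At (u, v) = (9/2, 3/2): H = -729*sqrt(814)/331298.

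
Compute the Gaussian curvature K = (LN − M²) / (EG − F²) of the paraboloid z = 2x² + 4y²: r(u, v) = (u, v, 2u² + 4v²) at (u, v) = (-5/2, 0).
K = 32/10201

Coefficients of the first fundamental form: E = 16*u^2 + 1, F = 32*u*v, G = 64*v^2 + 1.
Coefficients of the second fundamental form: L = 4/sqrt(16*u^2 + 64*v^2 + 1), M = 0, N = 8/sqrt(16*u^2 + 64*v^2 + 1).
Assemble K = (LN − M²)/(EG − F²) = 32/(256*u^4 + 2048*u^2*v^2 + 32*u^2 + 4096*v^4 + 128*v^2 + 1). At (u, v) = (-5/2, 0): K = 32/10201.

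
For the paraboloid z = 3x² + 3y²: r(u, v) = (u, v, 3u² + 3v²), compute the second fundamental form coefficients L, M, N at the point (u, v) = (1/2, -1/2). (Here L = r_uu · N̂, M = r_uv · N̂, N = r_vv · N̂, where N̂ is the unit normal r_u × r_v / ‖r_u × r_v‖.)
L = 6*sqrt(19)/19;  M = 0;  N = 6*sqrt(19)/19

Compute the unit normal N̂(u, v) = (-6*u/sqrt(36*u^2 + 36*v^2 + 1), -6*v/sqrt(36*u^2 + 36*v^2 + 1), 1/sqrt(36*u^2 + 36*v^2 + 1)), and the second partials r_uu, r_uv, r_vv. Take dot products:
  L(u, v) = r_uu · N̂ = 6/sqrt(36*u^2 + 36*v^2 + 1),
  M(u, v) = r_uv · N̂ = 0,
  N(u, v) = r_vv · N̂ = 6/sqrt(36*u^2 + 36*v^2 + 1).
Evaluating at (u, v) = (1/2, -1/2):
  L = 6*sqrt(19)/19, M = 0, N = 6*sqrt(19)/19.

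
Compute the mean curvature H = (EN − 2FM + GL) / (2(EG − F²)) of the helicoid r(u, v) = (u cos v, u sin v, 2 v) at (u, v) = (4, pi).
H = 0

With E = 1, F = 0, G = u^2 + 4, L = 0, M = -2/sqrt(u^2 + 4), N = 0, assemble
  H = (EN − 2FM + GL) / (2(EG − F²)) = 0.
At (u, v) = (4, pi): H = 0.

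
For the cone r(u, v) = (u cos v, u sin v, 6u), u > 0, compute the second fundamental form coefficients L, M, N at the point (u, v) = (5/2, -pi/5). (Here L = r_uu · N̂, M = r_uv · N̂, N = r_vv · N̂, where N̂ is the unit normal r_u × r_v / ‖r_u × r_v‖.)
L = 0;  M = 0;  N = 15*sqrt(37)/37

Compute the unit normal N̂(u, v) = (-6*sqrt(37)*u*cos(v)/(37*Abs(u)), -6*sqrt(37)*u*sin(v)/(37*Abs(u)), sqrt(37)*u/(37*Abs(u))), and the second partials r_uu, r_uv, r_vv. Take dot products:
  L(u, v) = r_uu · N̂ = 0,
  M(u, v) = r_uv · N̂ = 0,
  N(u, v) = r_vv · N̂ = 6*sqrt(37)*u^2/(37*Abs(u)).
Evaluating at (u, v) = (5/2, -pi/5):
  L = 0, M = 0, N = 15*sqrt(37)/37.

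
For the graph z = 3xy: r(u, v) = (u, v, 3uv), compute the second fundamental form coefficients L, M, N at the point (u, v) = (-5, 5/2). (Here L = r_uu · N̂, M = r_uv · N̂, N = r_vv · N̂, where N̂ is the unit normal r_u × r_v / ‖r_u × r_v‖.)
L = 0;  M = 6*sqrt(1129)/1129;  N = 0

Compute the unit normal N̂(u, v) = (-3*v/sqrt(9*u^2 + 9*v^2 + 1), -3*u/sqrt(9*u^2 + 9*v^2 + 1), 1/sqrt(9*u^2 + 9*v^2 + 1)), and the second partials r_uu, r_uv, r_vv. Take dot products:
  L(u, v) = r_uu · N̂ = 0,
  M(u, v) = r_uv · N̂ = 3/sqrt(9*u^2 + 9*v^2 + 1),
  N(u, v) = r_vv · N̂ = 0.
Evaluating at (u, v) = (-5, 5/2):
  L = 0, M = 6*sqrt(1129)/1129, N = 0.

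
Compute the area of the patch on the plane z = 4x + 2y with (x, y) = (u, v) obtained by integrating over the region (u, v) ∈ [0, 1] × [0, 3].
Area = 3*sqrt(21)

Area = ∫∫ √(EG − F²) du dv with √(EG − F²) = sqrt(21). Integrating over [0, 1] × [0, 3] gives 3*sqrt(21).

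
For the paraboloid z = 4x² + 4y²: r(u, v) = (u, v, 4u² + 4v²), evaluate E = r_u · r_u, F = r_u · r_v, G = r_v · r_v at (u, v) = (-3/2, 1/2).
E = 145;  F = -48;  G = 17

Partials: r_u = (1, 0, 8*u), r_v = (0, 1, 8*v). As functions of (u, v):
  E = r_u · r_u = 64*u^2 + 1,
  F = r_u · r_v = 64*u*v,
  G = r_v · r_v = 64*v^2 + 1.
Evaluating at (u, v) = (-3/2, 1/2): E = 145, F = -48, G = 17.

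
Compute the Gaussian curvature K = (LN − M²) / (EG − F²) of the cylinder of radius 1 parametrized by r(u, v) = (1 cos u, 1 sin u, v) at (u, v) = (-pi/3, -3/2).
K = 0

Coefficients of the first fundamental form: E = 1, F = 0, G = 1.
Coefficients of the second fundamental form: L = -1, M = 0, N = 0.
Assemble K = (LN − M²)/(EG − F²) = 0. At (u, v) = (-pi/3, -3/2): K = 0.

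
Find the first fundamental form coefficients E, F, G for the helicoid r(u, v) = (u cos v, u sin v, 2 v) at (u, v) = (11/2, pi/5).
E = 1;  F = 0;  G = 137/4

Partials: r_u = (cos(v), sin(v), 0), r_v = (-u*sin(v), u*cos(v), 2). As functions of (u, v):
  E = r_u · r_u = 1,
  F = r_u · r_v = 0,
  G = r_v · r_v = u^2 + 4.
Evaluating at (u, v) = (11/2, pi/5): E = 1, F = 0, G = 137/4.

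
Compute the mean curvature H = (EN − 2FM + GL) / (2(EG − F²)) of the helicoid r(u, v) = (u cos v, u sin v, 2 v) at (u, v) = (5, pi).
H = 0

With E = 1, F = 0, G = u^2 + 4, L = 0, M = -2/sqrt(u^2 + 4), N = 0, assemble
  H = (EN − 2FM + GL) / (2(EG − F²)) = 0.
At (u, v) = (5, pi): H = 0.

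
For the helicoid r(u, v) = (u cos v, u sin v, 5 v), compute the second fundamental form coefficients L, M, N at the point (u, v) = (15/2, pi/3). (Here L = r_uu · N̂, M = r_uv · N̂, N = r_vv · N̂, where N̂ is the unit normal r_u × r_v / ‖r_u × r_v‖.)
L = 0;  M = -2*sqrt(13)/13;  N = 0

Compute the unit normal N̂(u, v) = (5*sin(v)/sqrt(u^2 + 25), -5*cos(v)/sqrt(u^2 + 25), u/sqrt(u^2 + 25)), and the second partials r_uu, r_uv, r_vv. Take dot products:
  L(u, v) = r_uu · N̂ = 0,
  M(u, v) = r_uv · N̂ = -5/sqrt(u^2 + 25),
  N(u, v) = r_vv · N̂ = 0.
Evaluating at (u, v) = (15/2, pi/3):
  L = 0, M = -2*sqrt(13)/13, N = 0.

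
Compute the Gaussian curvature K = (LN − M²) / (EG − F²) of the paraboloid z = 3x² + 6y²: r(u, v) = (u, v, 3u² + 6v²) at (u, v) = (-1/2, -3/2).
K = 18/27889

Coefficients of the first fundamental form: E = 36*u^2 + 1, F = 72*u*v, G = 144*v^2 + 1.
Coefficients of the second fundamental form: L = 6/sqrt(36*u^2 + 144*v^2 + 1), M = 0, N = 12/sqrt(36*u^2 + 144*v^2 + 1).
Assemble K = (LN − M²)/(EG − F²) = 72/(1296*u^4 + 10368*u^2*v^2 + 72*u^2 + 20736*v^4 + 288*v^2 + 1). At (u, v) = (-1/2, -3/2): K = 18/27889.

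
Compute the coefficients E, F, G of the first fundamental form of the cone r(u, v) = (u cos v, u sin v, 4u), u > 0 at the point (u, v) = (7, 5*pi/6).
E = 17;  F = 0;  G = 49

Partials: r_u = (cos(v), sin(v), 4), r_v = (-u*sin(v), u*cos(v), 0). As functions of (u, v):
  E = r_u · r_u = 17,
  F = r_u · r_v = 0,
  G = r_v · r_v = u^2.
Evaluating at (u, v) = (7, 5*pi/6): E = 17, F = 0, G = 49.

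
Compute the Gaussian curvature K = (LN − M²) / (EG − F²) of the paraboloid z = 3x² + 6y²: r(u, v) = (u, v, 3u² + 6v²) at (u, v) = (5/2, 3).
K = 18/579121

Coefficients of the first fundamental form: E = 36*u^2 + 1, F = 72*u*v, G = 144*v^2 + 1.
Coefficients of the second fundamental form: L = 6/sqrt(36*u^2 + 144*v^2 + 1), M = 0, N = 12/sqrt(36*u^2 + 144*v^2 + 1).
Assemble K = (LN − M²)/(EG − F²) = 72/(1296*u^4 + 10368*u^2*v^2 + 72*u^2 + 20736*v^4 + 288*v^2 + 1). At (u, v) = (5/2, 3): K = 18/579121.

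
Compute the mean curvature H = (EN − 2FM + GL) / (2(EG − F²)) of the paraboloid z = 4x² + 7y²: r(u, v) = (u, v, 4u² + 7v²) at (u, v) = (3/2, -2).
H = 4155*sqrt(929)/863041

With E = 64*u^2 + 1, F = 112*u*v, G = 196*v^2 + 1, L = 8/sqrt(64*u^2 + 196*v^2 + 1), M = 0, N = 14/sqrt(64*u^2 + 196*v^2 + 1), assemble
  H = (EN − 2FM + GL) / (2(EG − F²)) = (448*u^2 + 784*v^2 + 11)/(64*u^2 + 196*v^2 + 1)^(3/2).
At (u, v) = (3/2, -2): H = 4155*sqrt(929)/863041.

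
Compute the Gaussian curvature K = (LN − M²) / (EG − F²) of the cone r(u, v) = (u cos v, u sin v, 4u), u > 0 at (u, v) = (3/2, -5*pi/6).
K = 0

Coefficients of the first fundamental form: E = 17, F = 0, G = u^2.
Coefficients of the second fundamental form: L = 0, M = 0, N = 4*sqrt(17)*u^2/(17*Abs(u)).
Assemble K = (LN − M²)/(EG − F²) = 0. At (u, v) = (3/2, -5*pi/6): K = 0.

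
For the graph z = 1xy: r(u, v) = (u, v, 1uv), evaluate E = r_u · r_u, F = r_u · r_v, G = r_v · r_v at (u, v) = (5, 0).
E = 1;  F = 0;  G = 26

Partials: r_u = (1, 0, v), r_v = (0, 1, u). As functions of (u, v):
  E = r_u · r_u = v^2 + 1,
  F = r_u · r_v = u*v,
  G = r_v · r_v = u^2 + 1.
Evaluating at (u, v) = (5, 0): E = 1, F = 0, G = 26.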